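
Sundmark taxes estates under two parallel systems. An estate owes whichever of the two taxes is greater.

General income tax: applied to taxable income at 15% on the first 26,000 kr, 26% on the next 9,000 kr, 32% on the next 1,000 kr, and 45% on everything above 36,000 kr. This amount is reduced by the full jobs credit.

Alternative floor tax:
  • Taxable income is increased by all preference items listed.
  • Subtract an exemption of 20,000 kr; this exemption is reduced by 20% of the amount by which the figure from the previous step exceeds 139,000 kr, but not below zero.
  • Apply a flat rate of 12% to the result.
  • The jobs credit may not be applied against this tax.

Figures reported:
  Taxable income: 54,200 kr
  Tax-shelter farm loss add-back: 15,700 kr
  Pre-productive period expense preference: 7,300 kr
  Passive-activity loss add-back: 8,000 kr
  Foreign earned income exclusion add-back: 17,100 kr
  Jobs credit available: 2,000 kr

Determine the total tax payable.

General income tax:
  26,000 kr × 15% = 3,900 kr
  9,000 kr × 26% = 2,340 kr
  1,000 kr × 32% = 320 kr
  18,200 kr × 45% = 8,190 kr
  → 14,750 kr
  Less jobs credit 2,000 kr → 12,750 kr

Alternative floor tax:
  Adjusted income: 54,200 kr + 15,700 kr + 7,300 kr + 8,000 kr + 17,100 kr = 102,300 kr
  Exemption: 102,300 kr ≤ 139,000 kr, so full 20,000 kr applies
  Base: 102,300 kr − 20,000 kr = 82,300 kr
  82,300 kr × 12% = 9,876 kr

12,750 kr > 9,876 kr, so the general income tax governs.

12,750 kr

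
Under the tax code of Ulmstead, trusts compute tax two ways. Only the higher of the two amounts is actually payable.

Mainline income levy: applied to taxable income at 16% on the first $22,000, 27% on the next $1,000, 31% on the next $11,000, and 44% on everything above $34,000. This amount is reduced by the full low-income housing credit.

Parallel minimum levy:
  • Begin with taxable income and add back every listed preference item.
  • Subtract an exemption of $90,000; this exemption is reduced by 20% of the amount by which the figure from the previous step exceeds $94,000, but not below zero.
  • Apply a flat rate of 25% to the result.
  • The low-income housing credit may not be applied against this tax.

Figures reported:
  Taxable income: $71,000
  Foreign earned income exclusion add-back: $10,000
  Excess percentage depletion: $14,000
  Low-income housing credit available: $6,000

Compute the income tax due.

Parallel minimum levy:
  Adjusted income: $71,000 + $10,000 + $14,000 = $95,000
  Exemption: $90,000 − 20% × ($95,000 − $94,000) = $90,000 − $200 = $89,800
  Base: $95,000 − $89,800 = $5,200
  $5,200 × 25% = $1,300

Mainline income levy:
  $22,000 × 16% = $3,520
  $1,000 × 27% = $270
  $11,000 × 31% = $3,410
  $37,000 × 44% = $16,280
  → $23,480
  Less low-income housing credit $6,000 → $17,480

$17,480 > $1,300, so the mainline income levy governs.

$17,480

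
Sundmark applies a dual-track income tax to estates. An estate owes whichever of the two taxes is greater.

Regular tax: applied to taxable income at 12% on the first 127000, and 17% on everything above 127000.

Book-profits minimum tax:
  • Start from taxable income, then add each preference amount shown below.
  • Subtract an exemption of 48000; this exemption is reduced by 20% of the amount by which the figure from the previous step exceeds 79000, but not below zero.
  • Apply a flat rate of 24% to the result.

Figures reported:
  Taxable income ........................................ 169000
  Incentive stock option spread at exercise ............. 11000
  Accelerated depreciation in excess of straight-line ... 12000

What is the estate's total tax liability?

Regular tax:
  127000 × 12% = 15240
  42000 × 17% = 7140
  → 22380

Book-profits minimum tax:
  Adjusted income: 169000 + 11000 + 12000 = 192000
  Exemption: 48000 − 20% × (192000 − 79000) = 48000 − 22600 = 25400
  Base: 192000 − 25400 = 166600
  166600 × 24% = 39984

39984 > 22380, so the book-profits minimum tax is the binding amount.

39984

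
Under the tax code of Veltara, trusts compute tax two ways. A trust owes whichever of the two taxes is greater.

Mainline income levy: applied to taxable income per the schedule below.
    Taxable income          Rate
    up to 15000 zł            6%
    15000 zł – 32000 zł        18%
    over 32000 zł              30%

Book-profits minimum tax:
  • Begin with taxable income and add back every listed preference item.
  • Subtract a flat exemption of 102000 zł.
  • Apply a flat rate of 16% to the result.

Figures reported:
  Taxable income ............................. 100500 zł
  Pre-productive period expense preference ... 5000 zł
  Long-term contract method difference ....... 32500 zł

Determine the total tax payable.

Book-profits minimum tax:
  Adjusted income: 100500 zł + 5000 zł + 32500 zł = 138000 zł
  Less exemption 102000 zł → base 36000 zł
  36000 zł × 16% = 5760 zł

Mainline income levy:
  15000 zł × 6% = 900 zł
  17000 zł × 18% = 3060 zł
  68500 zł × 30% = 20550 zł
  → 24510 zł

24510 zł > 5760 zł, so the mainline income levy governs.

24510 zł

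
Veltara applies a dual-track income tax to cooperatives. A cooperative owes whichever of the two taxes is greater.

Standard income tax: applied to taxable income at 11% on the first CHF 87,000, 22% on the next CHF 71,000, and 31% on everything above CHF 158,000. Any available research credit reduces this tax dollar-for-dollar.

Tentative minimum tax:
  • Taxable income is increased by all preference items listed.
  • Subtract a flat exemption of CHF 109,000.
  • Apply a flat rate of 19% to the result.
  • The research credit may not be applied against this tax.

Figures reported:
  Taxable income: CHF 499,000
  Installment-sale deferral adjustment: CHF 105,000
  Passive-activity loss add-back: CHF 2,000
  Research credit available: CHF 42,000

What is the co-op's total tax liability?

CHF 94,430

Tentative minimum tax:
  Adjusted income: CHF 499,000 + CHF 105,000 + CHF 2,000 = CHF 606,000
  Less exemption CHF 109,000 → base CHF 497,000
  CHF 497,000 × 19% = CHF 94,430

Standard income tax:
  CHF 87,000 × 11% = CHF 9,570
  CHF 71,000 × 22% = CHF 15,620
  CHF 341,000 × 31% = CHF 105,710
  → CHF 130,900
  Less research credit CHF 42,000 → CHF 88,900

CHF 94,430 > CHF 88,900, so the tentative minimum tax is the binding amount.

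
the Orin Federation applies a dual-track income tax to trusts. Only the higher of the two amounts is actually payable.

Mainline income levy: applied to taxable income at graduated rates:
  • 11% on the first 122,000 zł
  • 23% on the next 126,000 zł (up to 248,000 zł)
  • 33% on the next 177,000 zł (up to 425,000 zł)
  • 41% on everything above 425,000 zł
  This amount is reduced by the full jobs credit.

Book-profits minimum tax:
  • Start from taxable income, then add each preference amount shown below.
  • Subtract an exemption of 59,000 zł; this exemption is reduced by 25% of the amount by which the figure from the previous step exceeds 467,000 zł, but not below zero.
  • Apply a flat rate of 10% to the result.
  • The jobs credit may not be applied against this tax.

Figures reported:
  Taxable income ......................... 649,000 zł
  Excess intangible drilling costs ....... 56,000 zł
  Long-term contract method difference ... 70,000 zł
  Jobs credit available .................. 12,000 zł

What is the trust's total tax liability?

180,650 zł

Mainline income levy:
  122,000 zł × 11% = 13,420 zł
  126,000 zł × 23% = 28,980 zł
  177,000 zł × 33% = 58,410 zł
  224,000 zł × 41% = 91,840 zł
  → 192,650 zł
  Less jobs credit 12,000 zł → 180,650 zł

Book-profits minimum tax:
  Adjusted income: 649,000 zł + 56,000 zł + 70,000 zł = 775,000 zł
  Exemption: 25% × (775,000 zł − 467,000 zł) = 77,000 zł ≥ 59,000 zł, so the exemption is fully phased out
  Base: 775,000 zł − 0 zł = 775,000 zł
  775,000 zł × 10% = 77,500 zł

180,650 zł > 77,500 zł, so the mainline income levy governs.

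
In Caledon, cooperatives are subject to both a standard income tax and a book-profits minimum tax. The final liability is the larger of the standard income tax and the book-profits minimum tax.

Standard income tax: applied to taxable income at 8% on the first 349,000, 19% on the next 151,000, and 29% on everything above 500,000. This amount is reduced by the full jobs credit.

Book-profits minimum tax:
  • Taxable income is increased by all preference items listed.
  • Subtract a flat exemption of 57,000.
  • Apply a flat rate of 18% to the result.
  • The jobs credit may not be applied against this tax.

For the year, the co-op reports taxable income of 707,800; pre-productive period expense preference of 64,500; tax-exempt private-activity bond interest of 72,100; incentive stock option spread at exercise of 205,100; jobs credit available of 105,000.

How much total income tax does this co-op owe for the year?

178,650

Book-profits minimum tax:
  Adjusted income: 707,800 + 64,500 + 72,100 + 205,100 = 1,049,500
  Less exemption 57,000 → base 992,500
  992,500 × 18% = 178,650

Standard income tax:
  349,000 × 8% = 27,920
  151,000 × 19% = 28,690
  207,800 × 29% = 60,262
  → 116,872
  Less jobs credit 105,000 → 11,872

178,650 > 11,872, so the book-profits minimum tax is the binding amount.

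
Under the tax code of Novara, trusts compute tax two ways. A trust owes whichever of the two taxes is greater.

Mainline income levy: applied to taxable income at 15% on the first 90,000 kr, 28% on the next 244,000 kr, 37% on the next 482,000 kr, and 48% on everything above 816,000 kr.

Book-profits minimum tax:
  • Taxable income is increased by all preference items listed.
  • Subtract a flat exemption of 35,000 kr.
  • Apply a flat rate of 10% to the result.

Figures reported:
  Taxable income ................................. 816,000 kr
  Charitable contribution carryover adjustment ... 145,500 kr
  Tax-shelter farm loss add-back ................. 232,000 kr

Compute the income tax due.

Book-profits minimum tax:
  Adjusted income: 816,000 kr + 145,500 kr + 232,000 kr = 1,193,500 kr
  Less exemption 35,000 kr → base 1,158,500 kr
  1,158,500 kr × 10% = 115,850 kr

Mainline income levy:
  90,000 kr × 15% = 13,500 kr
  244,000 kr × 28% = 68,320 kr
  482,000 kr × 37% = 178,340 kr
  → 260,160 kr

260,160 kr > 115,850 kr, so the mainline income levy governs.

260,160 kr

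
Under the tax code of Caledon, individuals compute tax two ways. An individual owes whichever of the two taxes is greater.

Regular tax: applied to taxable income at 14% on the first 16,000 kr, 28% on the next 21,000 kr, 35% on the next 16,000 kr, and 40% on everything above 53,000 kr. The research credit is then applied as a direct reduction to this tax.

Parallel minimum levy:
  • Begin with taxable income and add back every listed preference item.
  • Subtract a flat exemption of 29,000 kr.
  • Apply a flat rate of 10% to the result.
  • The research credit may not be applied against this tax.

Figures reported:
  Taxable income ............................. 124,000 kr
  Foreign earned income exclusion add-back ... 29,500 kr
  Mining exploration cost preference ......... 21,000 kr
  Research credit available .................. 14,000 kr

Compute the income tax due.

Regular tax:
  16,000 kr × 14% = 2,240 kr
  21,000 kr × 28% = 5,880 kr
  16,000 kr × 35% = 5,600 kr
  71,000 kr × 40% = 28,400 kr
  → 42,120 kr
  Less research credit 14,000 kr → 28,120 kr

Parallel minimum levy:
  Adjusted income: 124,000 kr + 29,500 kr + 21,000 kr = 174,500 kr
  Less exemption 29,000 kr → base 145,500 kr
  145,500 kr × 10% = 14,550 kr

28,120 kr > 14,550 kr, so the regular tax governs.

28,120 kr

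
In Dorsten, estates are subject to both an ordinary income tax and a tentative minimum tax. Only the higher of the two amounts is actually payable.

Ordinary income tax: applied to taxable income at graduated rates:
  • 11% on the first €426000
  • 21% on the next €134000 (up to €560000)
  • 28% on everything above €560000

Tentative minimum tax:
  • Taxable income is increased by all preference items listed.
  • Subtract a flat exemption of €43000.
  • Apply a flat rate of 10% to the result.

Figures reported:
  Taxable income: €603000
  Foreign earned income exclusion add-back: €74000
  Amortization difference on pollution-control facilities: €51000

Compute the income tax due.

€87040

Ordinary income tax:
  €426000 × 11% = €46860
  €134000 × 21% = €28140
  €43000 × 28% = €12040
  → €87040

Tentative minimum tax:
  Adjusted income: €603000 + €74000 + €51000 = €728000
  Less exemption €43000 → base €685000
  €685000 × 10% = €68500

€87040 > €68500, so the ordinary income tax governs.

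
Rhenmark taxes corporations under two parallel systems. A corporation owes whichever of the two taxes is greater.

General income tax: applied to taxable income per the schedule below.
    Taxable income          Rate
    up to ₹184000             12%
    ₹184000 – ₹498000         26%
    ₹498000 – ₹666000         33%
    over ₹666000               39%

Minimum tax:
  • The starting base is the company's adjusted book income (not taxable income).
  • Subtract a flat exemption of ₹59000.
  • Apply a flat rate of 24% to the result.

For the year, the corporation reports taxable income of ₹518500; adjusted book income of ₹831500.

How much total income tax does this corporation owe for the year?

Minimum tax:
  Base (adjusted book income): ₹831500
  Less exemption ₹59000 → base ₹772500
  ₹772500 × 24% = ₹185400

General income tax:
  ₹184000 × 12% = ₹22080
  ₹314000 × 26% = ₹81640
  ₹20500 × 33% = ₹6765
  → ₹110485

₹185400 > ₹110485, so the minimum tax is the binding amount.

₹185400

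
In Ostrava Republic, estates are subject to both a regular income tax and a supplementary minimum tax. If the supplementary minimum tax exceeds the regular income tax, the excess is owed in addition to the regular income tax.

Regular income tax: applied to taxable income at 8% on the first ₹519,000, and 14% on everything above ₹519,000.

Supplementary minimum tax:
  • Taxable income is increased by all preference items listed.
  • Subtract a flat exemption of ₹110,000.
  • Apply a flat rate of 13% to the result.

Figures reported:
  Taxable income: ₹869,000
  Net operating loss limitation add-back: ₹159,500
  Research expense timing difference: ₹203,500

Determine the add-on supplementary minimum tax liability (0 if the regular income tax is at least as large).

Regular income tax:
  ₹519,000 × 8% = ₹41,520
  ₹350,000 × 14% = ₹49,000
  → ₹90,520

Supplementary minimum tax:
  Adjusted income: ₹869,000 + ₹159,500 + ₹203,500 = ₹1,232,000
  Less exemption ₹110,000 → base ₹1,122,000
  ₹1,122,000 × 13% = ₹145,860

Excess of supplementary minimum tax over regular income tax: ₹145,860 − ₹90,520 = ₹55,340.

₹55,340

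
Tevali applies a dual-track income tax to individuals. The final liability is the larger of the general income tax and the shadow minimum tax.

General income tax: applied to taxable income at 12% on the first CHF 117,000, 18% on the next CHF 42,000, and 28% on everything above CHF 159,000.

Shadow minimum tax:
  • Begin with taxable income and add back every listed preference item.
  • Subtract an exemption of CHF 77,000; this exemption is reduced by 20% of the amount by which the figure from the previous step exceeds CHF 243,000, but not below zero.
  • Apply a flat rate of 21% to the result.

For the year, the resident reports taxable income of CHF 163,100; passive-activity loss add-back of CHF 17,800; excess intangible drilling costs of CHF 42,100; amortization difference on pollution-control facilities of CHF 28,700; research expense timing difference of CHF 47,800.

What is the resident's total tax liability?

CHF 49,098

Shadow minimum tax:
  Adjusted income: CHF 163,100 + CHF 17,800 + CHF 42,100 + CHF 28,700 + CHF 47,800 = CHF 299,500
  Exemption: CHF 77,000 − 20% × (CHF 299,500 − CHF 243,000) = CHF 77,000 − CHF 11,300 = CHF 65,700
  Base: CHF 299,500 − CHF 65,700 = CHF 233,800
  CHF 233,800 × 21% = CHF 49,098

General income tax:
  CHF 117,000 × 12% = CHF 14,040
  CHF 42,000 × 18% = CHF 7,560
  CHF 4,100 × 28% = CHF 1,148
  → CHF 22,748

CHF 49,098 > CHF 22,748, so the shadow minimum tax is the binding amount.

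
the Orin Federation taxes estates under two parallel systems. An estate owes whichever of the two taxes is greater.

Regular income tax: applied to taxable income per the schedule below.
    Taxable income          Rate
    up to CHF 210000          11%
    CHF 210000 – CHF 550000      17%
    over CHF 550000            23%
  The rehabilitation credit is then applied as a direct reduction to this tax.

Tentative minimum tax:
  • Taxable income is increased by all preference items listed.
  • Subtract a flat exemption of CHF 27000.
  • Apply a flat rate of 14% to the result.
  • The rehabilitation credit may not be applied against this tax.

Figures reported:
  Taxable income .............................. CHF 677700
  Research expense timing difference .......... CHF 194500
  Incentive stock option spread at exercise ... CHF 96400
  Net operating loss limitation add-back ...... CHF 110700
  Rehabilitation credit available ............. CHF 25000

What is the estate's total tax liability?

Tentative minimum tax:
  Adjusted income: CHF 677700 + CHF 194500 + CHF 96400 + CHF 110700 = CHF 1079300
  Less exemption CHF 27000 → base CHF 1052300
  CHF 1052300 × 14% = CHF 147322

Regular income tax:
  CHF 210000 × 11% = CHF 23100
  CHF 340000 × 17% = CHF 57800
  CHF 127700 × 23% = CHF 29371
  → CHF 110271
  Less rehabilitation credit CHF 25000 → CHF 85271

CHF 147322 > CHF 85271, so the tentative minimum tax is the binding amount.

CHF 147322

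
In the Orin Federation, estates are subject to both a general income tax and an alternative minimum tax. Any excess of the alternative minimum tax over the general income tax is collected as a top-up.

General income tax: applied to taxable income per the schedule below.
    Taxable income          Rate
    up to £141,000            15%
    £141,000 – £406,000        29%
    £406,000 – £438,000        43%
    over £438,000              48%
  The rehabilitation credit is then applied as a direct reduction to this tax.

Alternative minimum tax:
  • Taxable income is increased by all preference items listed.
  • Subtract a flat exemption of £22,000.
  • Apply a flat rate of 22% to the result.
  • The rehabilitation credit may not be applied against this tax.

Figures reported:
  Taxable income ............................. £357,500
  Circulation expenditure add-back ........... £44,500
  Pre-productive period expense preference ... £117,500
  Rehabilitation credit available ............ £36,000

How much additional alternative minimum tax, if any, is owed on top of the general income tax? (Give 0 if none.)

Alternative minimum tax:
  Adjusted income: £357,500 + £44,500 + £117,500 = £519,500
  Less exemption £22,000 → base £497,500
  £497,500 × 22% = £109,450

General income tax:
  £141,000 × 15% = £21,150
  £216,500 × 29% = £62,785
  → £83,935
  Less rehabilitation credit £36,000 → £47,935

Excess of alternative minimum tax over general income tax: £109,450 − £47,935 = £61,515.

£61,515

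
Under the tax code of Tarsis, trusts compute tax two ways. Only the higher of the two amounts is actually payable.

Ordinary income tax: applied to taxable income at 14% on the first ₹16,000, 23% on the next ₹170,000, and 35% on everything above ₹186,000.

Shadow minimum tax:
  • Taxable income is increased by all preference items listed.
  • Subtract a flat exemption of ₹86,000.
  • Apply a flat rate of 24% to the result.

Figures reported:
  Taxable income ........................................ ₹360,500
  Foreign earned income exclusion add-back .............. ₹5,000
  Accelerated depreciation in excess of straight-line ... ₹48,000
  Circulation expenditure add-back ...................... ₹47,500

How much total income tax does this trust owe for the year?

Ordinary income tax:
  ₹16,000 × 14% = ₹2,240
  ₹170,000 × 23% = ₹39,100
  ₹174,500 × 35% = ₹61,075
  → ₹102,415

Shadow minimum tax:
  Adjusted income: ₹360,500 + ₹5,000 + ₹48,000 + ₹47,500 = ₹461,000
  Less exemption ₹86,000 → base ₹375,000
  ₹375,000 × 24% = ₹90,000

₹102,415 > ₹90,000, so the ordinary income tax governs.

₹102,415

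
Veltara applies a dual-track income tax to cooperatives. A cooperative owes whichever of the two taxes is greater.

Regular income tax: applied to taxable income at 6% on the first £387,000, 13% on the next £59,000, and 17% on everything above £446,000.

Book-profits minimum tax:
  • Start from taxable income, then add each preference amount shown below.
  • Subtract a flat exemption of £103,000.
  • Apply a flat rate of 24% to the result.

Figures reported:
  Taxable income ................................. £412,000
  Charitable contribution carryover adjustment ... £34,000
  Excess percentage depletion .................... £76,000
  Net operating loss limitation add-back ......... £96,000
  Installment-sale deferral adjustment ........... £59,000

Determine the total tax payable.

Regular income tax:
  £387,000 × 6% = £23,220
  £25,000 × 13% = £3,250
  → £26,470

Book-profits minimum tax:
  Adjusted income: £412,000 + £34,000 + £76,000 + £96,000 + £59,000 = £677,000
  Less exemption £103,000 → base £574,000
  £574,000 × 24% = £137,760

£137,760 > £26,470, so the book-profits minimum tax is the binding amount.

£137,760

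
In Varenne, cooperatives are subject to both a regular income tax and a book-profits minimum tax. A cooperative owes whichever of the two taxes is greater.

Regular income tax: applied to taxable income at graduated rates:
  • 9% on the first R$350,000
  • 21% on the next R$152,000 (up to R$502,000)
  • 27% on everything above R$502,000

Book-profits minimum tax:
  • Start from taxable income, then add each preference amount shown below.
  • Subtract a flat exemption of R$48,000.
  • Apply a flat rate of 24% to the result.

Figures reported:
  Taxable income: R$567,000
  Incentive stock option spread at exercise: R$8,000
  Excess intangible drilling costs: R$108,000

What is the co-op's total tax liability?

R$152,400

Book-profits minimum tax:
  Adjusted income: R$567,000 + R$8,000 + R$108,000 = R$683,000
  Less exemption R$48,000 → base R$635,000
  R$635,000 × 24% = R$152,400

Regular income tax:
  R$350,000 × 9% = R$31,500
  R$152,000 × 21% = R$31,920
  R$65,000 × 27% = R$17,550
  → R$80,970

R$152,400 > R$80,970, so the book-profits minimum tax is the binding amount.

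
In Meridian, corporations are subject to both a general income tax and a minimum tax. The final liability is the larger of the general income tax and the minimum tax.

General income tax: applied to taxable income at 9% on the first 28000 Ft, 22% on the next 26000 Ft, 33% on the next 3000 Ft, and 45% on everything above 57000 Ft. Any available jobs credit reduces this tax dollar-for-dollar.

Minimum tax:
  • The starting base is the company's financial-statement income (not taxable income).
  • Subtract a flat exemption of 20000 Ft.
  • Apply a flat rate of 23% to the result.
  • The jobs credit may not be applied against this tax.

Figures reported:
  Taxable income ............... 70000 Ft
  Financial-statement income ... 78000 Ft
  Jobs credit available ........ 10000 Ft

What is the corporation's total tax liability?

General income tax:
  28000 Ft × 9% = 2520 Ft
  26000 Ft × 22% = 5720 Ft
  3000 Ft × 33% = 990 Ft
  13000 Ft × 45% = 5850 Ft
  → 15080 Ft
  Less jobs credit 10000 Ft → 5080 Ft

Minimum tax:
  Base (financial-statement income): 78000 Ft
  Less exemption 20000 Ft → base 58000 Ft
  58000 Ft × 23% = 13340 Ft

13340 Ft > 5080 Ft, so the minimum tax is the binding amount.

13340 Ft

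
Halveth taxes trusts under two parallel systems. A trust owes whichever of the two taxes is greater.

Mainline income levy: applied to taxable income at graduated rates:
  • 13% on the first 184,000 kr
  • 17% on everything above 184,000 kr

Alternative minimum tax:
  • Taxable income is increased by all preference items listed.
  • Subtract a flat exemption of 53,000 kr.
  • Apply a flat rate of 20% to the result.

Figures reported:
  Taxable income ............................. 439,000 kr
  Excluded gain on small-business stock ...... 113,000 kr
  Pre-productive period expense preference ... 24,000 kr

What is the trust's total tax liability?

104,600 kr

Alternative minimum tax:
  Adjusted income: 439,000 kr + 113,000 kr + 24,000 kr = 576,000 kr
  Less exemption 53,000 kr → base 523,000 kr
  523,000 kr × 20% = 104,600 kr

Mainline income levy:
  184,000 kr × 13% = 23,920 kr
  255,000 kr × 17% = 43,350 kr
  → 67,270 kr

104,600 kr > 67,270 kr, so the alternative minimum tax is the binding amount.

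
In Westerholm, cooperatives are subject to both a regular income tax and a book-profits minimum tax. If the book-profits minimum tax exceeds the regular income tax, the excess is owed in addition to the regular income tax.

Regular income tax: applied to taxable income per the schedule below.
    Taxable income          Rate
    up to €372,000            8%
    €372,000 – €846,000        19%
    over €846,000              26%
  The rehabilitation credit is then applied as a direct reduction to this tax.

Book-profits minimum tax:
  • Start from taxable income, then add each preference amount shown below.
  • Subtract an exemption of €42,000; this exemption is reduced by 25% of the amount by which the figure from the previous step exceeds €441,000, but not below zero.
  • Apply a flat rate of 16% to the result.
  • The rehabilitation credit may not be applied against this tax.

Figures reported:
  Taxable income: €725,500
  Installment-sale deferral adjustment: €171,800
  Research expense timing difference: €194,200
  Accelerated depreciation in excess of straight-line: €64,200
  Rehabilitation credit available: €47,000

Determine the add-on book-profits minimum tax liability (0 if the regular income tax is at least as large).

€134,987

Book-profits minimum tax:
  Adjusted income: €725,500 + €171,800 + €194,200 + €64,200 = €1,155,700
  Exemption: 25% × (€1,155,700 − €441,000) = €178,675 ≥ €42,000, so the exemption is fully phased out
  Base: €1,155,700 − €0 = €1,155,700
  €1,155,700 × 16% = €184,912

Regular income tax:
  €372,000 × 8% = €29,760
  €353,500 × 19% = €67,165
  → €96,925
  Less rehabilitation credit €47,000 → €49,925

Excess of book-profits minimum tax over regular income tax: €184,912 − €49,925 = €134,987.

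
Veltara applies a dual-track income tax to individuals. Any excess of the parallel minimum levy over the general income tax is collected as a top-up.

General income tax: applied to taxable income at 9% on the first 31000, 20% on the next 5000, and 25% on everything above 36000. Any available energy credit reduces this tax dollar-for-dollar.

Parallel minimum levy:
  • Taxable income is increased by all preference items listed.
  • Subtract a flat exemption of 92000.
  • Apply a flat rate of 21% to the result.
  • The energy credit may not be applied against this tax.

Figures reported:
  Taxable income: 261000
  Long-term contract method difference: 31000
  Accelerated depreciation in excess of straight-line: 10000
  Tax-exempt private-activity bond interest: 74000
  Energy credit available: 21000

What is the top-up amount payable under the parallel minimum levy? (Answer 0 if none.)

20600

Parallel minimum levy:
  Adjusted income: 261000 + 31000 + 10000 + 74000 = 376000
  Less exemption 92000 → base 284000
  284000 × 21% = 59640

General income tax:
  31000 × 9% = 2790
  5000 × 20% = 1000
  225000 × 25% = 56250
  → 60040
  Less energy credit 21000 → 39040

Excess of parallel minimum levy over general income tax: 59640 − 39040 = 20600.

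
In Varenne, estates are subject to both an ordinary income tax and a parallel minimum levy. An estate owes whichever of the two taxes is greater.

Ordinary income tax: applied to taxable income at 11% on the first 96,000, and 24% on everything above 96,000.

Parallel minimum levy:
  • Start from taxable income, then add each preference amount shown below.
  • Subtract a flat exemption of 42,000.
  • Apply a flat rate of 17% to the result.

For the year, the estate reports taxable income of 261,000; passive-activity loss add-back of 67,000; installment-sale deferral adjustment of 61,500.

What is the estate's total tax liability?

Parallel minimum levy:
  Adjusted income: 261,000 + 67,000 + 61,500 = 389,500
  Less exemption 42,000 → base 347,500
  347,500 × 17% = 59,075

Ordinary income tax:
  96,000 × 11% = 10,560
  165,000 × 24% = 39,600
  → 50,160

59,075 > 50,160, so the parallel minimum levy is the binding amount.

59,075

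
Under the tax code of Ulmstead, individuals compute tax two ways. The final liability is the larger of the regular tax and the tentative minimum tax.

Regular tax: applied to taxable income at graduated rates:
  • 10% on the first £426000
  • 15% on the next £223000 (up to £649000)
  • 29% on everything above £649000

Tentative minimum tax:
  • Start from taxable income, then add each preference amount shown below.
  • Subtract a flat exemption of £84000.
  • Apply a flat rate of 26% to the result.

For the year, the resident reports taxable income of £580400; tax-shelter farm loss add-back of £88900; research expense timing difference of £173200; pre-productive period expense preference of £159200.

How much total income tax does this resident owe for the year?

Tentative minimum tax:
  Adjusted income: £580400 + £88900 + £173200 + £159200 = £1001700
  Less exemption £84000 → base £917700
  £917700 × 26% = £238602

Regular tax:
  £426000 × 10% = £42600
  £154400 × 15% = £23160
  → £65760

£238602 > £65760, so the tentative minimum tax is the binding amount.

£238602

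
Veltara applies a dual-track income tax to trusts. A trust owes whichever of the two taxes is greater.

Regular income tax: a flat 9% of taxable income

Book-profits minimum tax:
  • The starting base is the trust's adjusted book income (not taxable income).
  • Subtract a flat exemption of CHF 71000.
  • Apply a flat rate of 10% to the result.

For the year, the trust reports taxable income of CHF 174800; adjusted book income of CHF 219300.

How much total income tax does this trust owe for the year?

CHF 15732

Regular income tax:
  CHF 174800 × 9% = CHF 15732

Book-profits minimum tax:
  Base (adjusted book income): CHF 219300
  Less exemption CHF 71000 → base CHF 148300
  CHF 148300 × 10% = CHF 14830

CHF 15732 > CHF 14830, so the regular income tax governs.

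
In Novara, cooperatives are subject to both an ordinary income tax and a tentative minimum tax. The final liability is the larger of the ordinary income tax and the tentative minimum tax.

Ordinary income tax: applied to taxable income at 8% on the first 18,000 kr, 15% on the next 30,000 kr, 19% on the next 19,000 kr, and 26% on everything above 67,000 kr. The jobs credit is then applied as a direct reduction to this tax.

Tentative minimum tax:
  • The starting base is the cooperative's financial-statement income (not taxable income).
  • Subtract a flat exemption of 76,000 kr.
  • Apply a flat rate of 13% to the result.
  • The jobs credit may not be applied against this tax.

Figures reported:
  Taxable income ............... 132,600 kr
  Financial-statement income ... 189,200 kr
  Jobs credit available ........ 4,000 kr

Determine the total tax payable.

22,606 kr

Tentative minimum tax:
  Base (financial-statement income): 189,200 kr
  Less exemption 76,000 kr → base 113,200 kr
  113,200 kr × 13% = 14,716 kr

Ordinary income tax:
  18,000 kr × 8% = 1,440 kr
  30,000 kr × 15% = 4,500 kr
  19,000 kr × 19% = 3,610 kr
  65,600 kr × 26% = 17,056 kr
  → 26,606 kr
  Less jobs credit 4,000 kr → 22,606 kr

22,606 kr > 14,716 kr, so the ordinary income tax governs.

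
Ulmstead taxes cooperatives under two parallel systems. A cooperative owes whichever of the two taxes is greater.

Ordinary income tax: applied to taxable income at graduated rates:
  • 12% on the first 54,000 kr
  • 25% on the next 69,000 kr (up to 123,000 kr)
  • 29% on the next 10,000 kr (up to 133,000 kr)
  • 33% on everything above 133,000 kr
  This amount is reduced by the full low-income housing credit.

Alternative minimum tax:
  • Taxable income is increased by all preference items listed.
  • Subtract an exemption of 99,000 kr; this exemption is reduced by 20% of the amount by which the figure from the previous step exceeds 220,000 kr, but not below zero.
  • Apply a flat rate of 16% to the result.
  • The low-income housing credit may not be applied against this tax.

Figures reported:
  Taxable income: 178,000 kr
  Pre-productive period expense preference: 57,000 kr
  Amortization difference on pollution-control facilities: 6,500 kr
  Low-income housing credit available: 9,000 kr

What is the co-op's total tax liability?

32,480 kr

Ordinary income tax:
  54,000 kr × 12% = 6,480 kr
  69,000 kr × 25% = 17,250 kr
  10,000 kr × 29% = 2,900 kr
  45,000 kr × 33% = 14,850 kr
  → 41,480 kr
  Less low-income housing credit 9,000 kr → 32,480 kr

Alternative minimum tax:
  Adjusted income: 178,000 kr + 57,000 kr + 6,500 kr = 241,500 kr
  Exemption: 99,000 kr − 20% × (241,500 kr − 220,000 kr) = 99,000 kr − 4,300 kr = 94,700 kr
  Base: 241,500 kr − 94,700 kr = 146,800 kr
  146,800 kr × 16% = 23,488 kr

32,480 kr > 23,488 kr, so the ordinary income tax governs.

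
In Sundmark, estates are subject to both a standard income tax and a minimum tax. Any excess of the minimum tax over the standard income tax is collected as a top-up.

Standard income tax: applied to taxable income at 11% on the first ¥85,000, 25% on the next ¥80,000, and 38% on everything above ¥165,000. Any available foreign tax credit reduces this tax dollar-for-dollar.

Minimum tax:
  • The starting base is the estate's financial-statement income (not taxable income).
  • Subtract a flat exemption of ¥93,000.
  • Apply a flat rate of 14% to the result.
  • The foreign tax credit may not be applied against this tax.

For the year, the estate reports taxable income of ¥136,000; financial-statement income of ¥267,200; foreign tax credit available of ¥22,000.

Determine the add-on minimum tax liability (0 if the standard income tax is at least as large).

¥24,288

Minimum tax:
  Base (financial-statement income): ¥267,200
  Less exemption ¥93,000 → base ¥174,200
  ¥174,200 × 14% = ¥24,388

Standard income tax:
  ¥85,000 × 11% = ¥9,350
  ¥51,000 × 25% = ¥12,750
  → ¥22,100
  Less foreign tax credit ¥22,000 → ¥100

Excess of minimum tax over standard income tax: ¥24,388 − ¥100 = ¥24,288.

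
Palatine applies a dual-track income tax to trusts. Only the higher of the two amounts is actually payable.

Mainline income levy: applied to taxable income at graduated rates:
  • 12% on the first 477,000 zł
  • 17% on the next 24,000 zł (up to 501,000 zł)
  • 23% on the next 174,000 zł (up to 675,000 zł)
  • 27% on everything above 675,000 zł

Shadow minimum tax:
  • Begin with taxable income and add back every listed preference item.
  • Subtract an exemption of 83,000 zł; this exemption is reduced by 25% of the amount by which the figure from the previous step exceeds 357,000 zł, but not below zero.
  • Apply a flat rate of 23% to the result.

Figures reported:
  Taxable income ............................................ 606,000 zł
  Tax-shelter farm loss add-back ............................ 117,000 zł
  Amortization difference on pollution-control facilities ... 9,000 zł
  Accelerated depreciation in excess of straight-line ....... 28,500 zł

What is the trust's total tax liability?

174,915 zł

Shadow minimum tax:
  Adjusted income: 606,000 zł + 117,000 zł + 9,000 zł + 28,500 zł = 760,500 zł
  Exemption: 25% × (760,500 zł − 357,000 zł) = 100,875 zł ≥ 83,000 zł, so the exemption is fully phased out
  Base: 760,500 zł − 0 zł = 760,500 zł
  760,500 zł × 23% = 174,915 zł

Mainline income levy:
  477,000 zł × 12% = 57,240 zł
  24,000 zł × 17% = 4,080 zł
  105,000 zł × 23% = 24,150 zł
  → 85,470 zł

174,915 zł > 85,470 zł, so the shadow minimum tax is the binding amount.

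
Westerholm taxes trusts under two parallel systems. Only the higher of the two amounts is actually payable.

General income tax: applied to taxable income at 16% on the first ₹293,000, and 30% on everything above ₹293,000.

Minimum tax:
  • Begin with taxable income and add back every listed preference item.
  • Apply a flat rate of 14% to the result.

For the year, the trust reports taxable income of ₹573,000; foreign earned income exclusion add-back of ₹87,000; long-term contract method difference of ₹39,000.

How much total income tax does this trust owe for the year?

₹130,880

General income tax:
  ₹293,000 × 16% = ₹46,880
  ₹280,000 × 30% = ₹84,000
  → ₹130,880

Minimum tax:
  Adjusted income: ₹573,000 + ₹87,000 + ₹39,000 = ₹699,000
  ₹699,000 × 14% = ₹97,860

₹130,880 > ₹97,860, so the general income tax governs.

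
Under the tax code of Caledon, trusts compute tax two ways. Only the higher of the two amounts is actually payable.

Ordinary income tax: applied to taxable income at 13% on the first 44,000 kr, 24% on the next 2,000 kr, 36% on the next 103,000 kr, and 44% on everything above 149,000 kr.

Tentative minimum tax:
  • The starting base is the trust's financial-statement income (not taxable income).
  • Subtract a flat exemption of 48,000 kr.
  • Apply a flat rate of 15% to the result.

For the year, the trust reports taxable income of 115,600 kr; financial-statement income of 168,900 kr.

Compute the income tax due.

Tentative minimum tax:
  Base (financial-statement income): 168,900 kr
  Less exemption 48,000 kr → base 120,900 kr
  120,900 kr × 15% = 18,135 kr

Ordinary income tax:
  44,000 kr × 13% = 5,720 kr
  2,000 kr × 24% = 480 kr
  69,600 kr × 36% = 25,056 kr
  → 31,256 kr

31,256 kr > 18,135 kr, so the ordinary income tax governs.

31,256 kr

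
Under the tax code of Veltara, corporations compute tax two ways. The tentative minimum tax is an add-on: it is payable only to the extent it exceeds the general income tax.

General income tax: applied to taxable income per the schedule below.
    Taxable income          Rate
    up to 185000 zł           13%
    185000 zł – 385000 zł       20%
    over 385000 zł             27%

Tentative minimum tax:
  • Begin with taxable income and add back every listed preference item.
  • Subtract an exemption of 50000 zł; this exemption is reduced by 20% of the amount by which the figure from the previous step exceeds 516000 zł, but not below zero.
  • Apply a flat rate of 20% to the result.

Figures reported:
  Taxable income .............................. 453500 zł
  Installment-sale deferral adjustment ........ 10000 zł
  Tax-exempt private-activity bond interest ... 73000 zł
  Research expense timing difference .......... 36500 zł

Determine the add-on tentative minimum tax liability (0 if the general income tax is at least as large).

Tentative minimum tax:
  Adjusted income: 453500 zł + 10000 zł + 73000 zł + 36500 zł = 573000 zł
  Exemption: 50000 zł − 20% × (573000 zł − 516000 zł) = 50000 zł − 11400 zł = 38600 zł
  Base: 573000 zł − 38600 zł = 534400 zł
  534400 zł × 20% = 106880 zł

General income tax:
  185000 zł × 13% = 24050 zł
  200000 zł × 20% = 40000 zł
  68500 zł × 27% = 18495 zł
  → 82545 zł

Excess of tentative minimum tax over general income tax: 106880 zł − 82545 zł = 24335 zł.

24335 zł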